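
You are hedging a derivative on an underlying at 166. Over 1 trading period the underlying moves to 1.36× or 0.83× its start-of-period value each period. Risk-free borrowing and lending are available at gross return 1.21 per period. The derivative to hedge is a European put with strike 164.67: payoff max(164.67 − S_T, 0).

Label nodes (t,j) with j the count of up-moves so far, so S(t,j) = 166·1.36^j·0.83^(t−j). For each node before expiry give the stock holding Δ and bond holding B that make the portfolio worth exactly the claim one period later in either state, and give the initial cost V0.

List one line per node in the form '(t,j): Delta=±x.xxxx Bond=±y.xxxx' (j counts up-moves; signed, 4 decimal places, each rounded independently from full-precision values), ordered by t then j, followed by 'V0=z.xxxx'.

Under the risk-neutral measure, an up-move has probability p* = (R−d)/(u−d) = 0.7170 and values discount at R = 1.21.
Terminal values V(1,·): V(1,0)=26.8900, V(1,1)=0.0000
(0,0): S=166.0000. Δ = (V_up−V_dn)/(S_up−S_dn) = (0.0000−26.8900)/(225.7600−137.7800) = -0.3056. V = [p*·0.0000 + (1−p*)·26.8900]/1.21 = 6.2896. B = V − Δ·S = 57.0254.
The time-0 hedge costs 6.2896, which is the no-arbitrage price.

(0,0): Delta=-0.3056 Bond=57.0254
V0=6.2896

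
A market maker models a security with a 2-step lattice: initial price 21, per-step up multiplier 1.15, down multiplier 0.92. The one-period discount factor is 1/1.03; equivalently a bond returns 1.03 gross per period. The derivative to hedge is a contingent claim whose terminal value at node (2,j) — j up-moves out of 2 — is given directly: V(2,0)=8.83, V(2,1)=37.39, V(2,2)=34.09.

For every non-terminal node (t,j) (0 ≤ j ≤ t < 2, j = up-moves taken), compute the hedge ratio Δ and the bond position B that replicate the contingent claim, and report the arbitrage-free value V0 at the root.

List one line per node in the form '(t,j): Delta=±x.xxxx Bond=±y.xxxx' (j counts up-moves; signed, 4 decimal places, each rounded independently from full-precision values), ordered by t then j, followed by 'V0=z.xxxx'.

(0,0): Delta=2.6780 Bond=-29.0332
(1,0): Delta=6.4272 Bond=-102.3398
(1,1): Delta=-0.5941 Bond=49.1165
V0=27.2041

Since d<R<u, set p* = (R−d)/(u−d) = 0.4783; price each node as the discounted p*-expectation of its children.
At expiry t=2: V(2,0)=8.8300, V(2,1)=37.3900, V(2,2)=34.0900
  t=1,j=0: stock 19.3200 → up 22.2180 (V=37.3900), down 17.7744 (V=8.8300). Price 21.8341; hedge Δ=6.4272, bond B=-102.3398.
  t=1,j=1: stock 24.1500 → up 27.7725 (V=34.0900), down 22.2180 (V=37.3900). Price 34.7687; hedge Δ=-0.5941, bond B=49.1165.
  t=0,j=0: stock 21.0000 → up 24.1500 (V=34.7687), down 19.3200 (V=21.8341). Price 27.2041; hedge Δ=2.6780, bond B=-29.0332.
Root portfolio cost Δ·21+B reproduces V0=27.2041.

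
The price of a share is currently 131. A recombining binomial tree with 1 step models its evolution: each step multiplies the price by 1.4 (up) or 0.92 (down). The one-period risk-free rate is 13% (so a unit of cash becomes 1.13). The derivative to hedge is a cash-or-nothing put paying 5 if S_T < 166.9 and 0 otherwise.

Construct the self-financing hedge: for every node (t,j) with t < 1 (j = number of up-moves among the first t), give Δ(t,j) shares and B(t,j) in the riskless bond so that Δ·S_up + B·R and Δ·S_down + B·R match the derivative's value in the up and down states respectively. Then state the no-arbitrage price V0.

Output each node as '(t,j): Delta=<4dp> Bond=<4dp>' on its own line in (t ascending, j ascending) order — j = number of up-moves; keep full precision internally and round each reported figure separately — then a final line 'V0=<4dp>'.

No-arbitrage ⇒ martingale measure with p* = (R−d)/(u−d) = 0.4375.
At expiry t=1: V(1,0)=5.0000, V(1,1)=0.0000
Node (0,0) S=131.0000: V=(p*·0.0000+(1−p*)·5.0000)/1.13=2.4889; Δ=(0.0000−5.0000)/(183.4000−120.5200)=-0.0795; B=V−Δ·S=12.9056
The time-0 hedge costs 2.4889, which is the no-arbitrage price.

(0,0): Delta=-0.0795 Bond=12.9056
V0=2.4889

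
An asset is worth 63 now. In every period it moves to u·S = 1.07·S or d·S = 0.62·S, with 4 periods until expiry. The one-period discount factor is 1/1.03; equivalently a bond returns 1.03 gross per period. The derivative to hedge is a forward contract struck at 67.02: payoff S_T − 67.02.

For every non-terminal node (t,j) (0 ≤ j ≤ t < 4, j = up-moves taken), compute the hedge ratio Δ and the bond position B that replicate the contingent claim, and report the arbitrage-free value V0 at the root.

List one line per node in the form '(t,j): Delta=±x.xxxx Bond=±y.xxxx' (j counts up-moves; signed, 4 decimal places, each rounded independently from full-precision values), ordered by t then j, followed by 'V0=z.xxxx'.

Since d<R<u, set p* = (R−d)/(u−d) = 0.9111; price each node as the discounted p*-expectation of its children.
Terminal payoffs: V(4,0)=-57.7109, V(4,1)=-50.9543, V(4,2)=-39.2937, V(4,3)=-19.1698, V(4,4)=15.5601
(3,0): S=15.0147. Δ = (V_up−V_dn)/(S_up−S_dn) = (-50.9543−-57.7109)/(16.0657−9.3091) = 1.0000. V = [p*·-50.9543 + (1−p*)·-57.7109]/1.03 = -50.0533. B = V − Δ·S = -65.0680.
(3,1): S=25.9124. Δ = (V_up−V_dn)/(S_up−S_dn) = (-39.2937−-50.9543)/(27.7263−16.0657) = 1.0000. V = [p*·-39.2937 + (1−p*)·-50.9543]/1.03 = -39.1556. B = V − Δ·S = -65.0680.
(3,2): S=44.7198. Δ = (V_up−V_dn)/(S_up−S_dn) = (-19.1698−-39.2937)/(47.8502−27.7263) = 1.0000. V = [p*·-19.1698 + (1−p*)·-39.2937]/1.03 = -20.3482. B = V − Δ·S = -65.0680.
(3,3): S=77.1777. Δ = (V_up−V_dn)/(S_up−S_dn) = (15.5601−-19.1698)/(82.5801−47.8502) = 1.0000. V = [p*·15.5601 + (1−p*)·-19.1698]/1.03 = 12.1097. B = V − Δ·S = -65.0680.
(2,0): S=24.2172. Δ = (V_up−V_dn)/(S_up−S_dn) = (-39.1556−-50.0533)/(25.9124−15.0147) = 1.0000. V = [p*·-39.1556 + (1−p*)·-50.0533]/1.03 = -38.9556. B = V − Δ·S = -63.1728.
(2,1): S=41.7942. Δ = (V_up−V_dn)/(S_up−S_dn) = (-20.3482−-39.1556)/(44.7198−25.9124) = 1.0000. V = [p*·-20.3482 + (1−p*)·-39.1556]/1.03 = -21.3786. B = V − Δ·S = -63.1728.
(2,2): S=72.1287. Δ = (V_up−V_dn)/(S_up−S_dn) = (12.1097−-20.3482)/(77.1777−44.7198) = 1.0000. V = [p*·12.1097 + (1−p*)·-20.3482]/1.03 = 8.9559. B = V − Δ·S = -63.1728.
(1,0): S=39.0600. Δ = (V_up−V_dn)/(S_up−S_dn) = (-21.3786−-38.9556)/(41.7942−24.2172) = 1.0000. V = [p*·-21.3786 + (1−p*)·-38.9556]/1.03 = -22.2728. B = V − Δ·S = -61.3328.
(1,1): S=67.4100. Δ = (V_up−V_dn)/(S_up−S_dn) = (8.9559−-21.3786)/(72.1287−41.7942) = 1.0000. V = [p*·8.9559 + (1−p*)·-21.3786]/1.03 = 6.0772. B = V − Δ·S = -61.3328.
(0,0): S=63.0000. Δ = (V_up−V_dn)/(S_up−S_dn) = (6.0772−-22.2728)/(67.4100−39.0600) = 1.0000. V = [p*·6.0772 + (1−p*)·-22.2728]/1.03 = 3.4536. B = V − Δ·S = -59.5464.
Each (Δ,B) replicates both successor values, so the strategy is self-financing and V0 is arbitrage-free.

(0,0): Delta=1.0000 Bond=-59.5464
(1,0): Delta=1.0000 Bond=-61.3328
(1,1): Delta=1.0000 Bond=-61.3328
(2,0): Delta=1.0000 Bond=-63.1728
(2,1): Delta=1.0000 Bond=-63.1728
(2,2): Delta=1.0000 Bond=-63.1728
(3,0): Delta=1.0000 Bond=-65.0680
(3,1): Delta=1.0000 Bond=-65.0680
(3,2): Delta=1.0000 Bond=-65.0680
(3,3): Delta=1.0000 Bond=-65.0680
V0=3.4536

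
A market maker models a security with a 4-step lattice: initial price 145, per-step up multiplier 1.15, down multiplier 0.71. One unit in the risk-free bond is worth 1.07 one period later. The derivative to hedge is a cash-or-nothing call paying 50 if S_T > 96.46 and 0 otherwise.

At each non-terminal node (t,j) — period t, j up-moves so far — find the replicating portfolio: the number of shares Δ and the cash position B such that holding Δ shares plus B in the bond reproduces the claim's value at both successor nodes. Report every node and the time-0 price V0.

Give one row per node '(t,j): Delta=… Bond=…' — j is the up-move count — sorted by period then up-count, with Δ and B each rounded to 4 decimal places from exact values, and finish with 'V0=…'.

The replicating-portfolio and risk-neutral prices coincide; use p* = (1.07−0.71)/(1.15−0.71) = 0.8182 for the latter.
Terminal payoffs: V(4,0)=0.0000, V(4,1)=0.0000, V(4,2)=50.0000, V(4,3)=50.0000, V(4,4)=50.0000
Node (3,0) S=51.8971: V=(p*·0.0000+(1−p*)·0.0000)/1.07=0.0000; Δ=(0.0000−0.0000)/(59.6817−36.8469)=0.0000; B=V−Δ·S=0.0000
Node (3,1) S=84.0587: V=(p*·50.0000+(1−p*)·0.0000)/1.07=38.2328; Δ=(50.0000−0.0000)/(96.6675−59.6817)=1.3519; B=V−Δ·S=-75.4036
Node (3,2) S=136.1514: V=(p*·50.0000+(1−p*)·50.0000)/1.07=46.7290; Δ=(50.0000−50.0000)/(156.5741−96.6675)=0.0000; B=V−Δ·S=46.7290
Node (3,3) S=220.5269: V=(p*·50.0000+(1−p*)·50.0000)/1.07=46.7290; Δ=(50.0000−50.0000)/(253.6059−156.5741)=0.0000; B=V−Δ·S=46.7290
Node (2,0) S=73.0945: V=(p*·38.2328+(1−p*)·0.0000)/1.07=29.2349; Δ=(38.2328−0.0000)/(84.0587−51.8971)=1.1888; B=V−Δ·S=-57.6578
Node (2,1) S=118.3925: V=(p*·46.7290+(1−p*)·38.2328)/1.07=42.2282; Δ=(46.7290−38.2328)/(136.1514−84.0587)=0.1631; B=V−Δ·S=22.9187
Node (2,2) S=191.7625: V=(p*·46.7290+(1−p*)·46.7290)/1.07=43.6719; Δ=(46.7290−46.7290)/(220.5269−136.1514)=0.0000; B=V−Δ·S=43.6719
Node (1,0) S=102.9500: V=(p*·42.2282+(1−p*)·29.2349)/1.07=37.2578; Δ=(42.2282−29.2349)/(118.3925−73.0945)=0.2868; B=V−Δ·S=7.7275
Node (1,1) S=166.7500: V=(p*·43.6719+(1−p*)·42.2282)/1.07=40.5696; Δ=(43.6719−42.2282)/(191.7625−118.3925)=0.0197; B=V−Δ·S=37.2884
Node (0,0) S=145.0000: V=(p*·40.5696+(1−p*)·37.2578)/1.07=37.3527; Δ=(40.5696−37.2578)/(166.7500−102.9500)=0.0519; B=V−Δ·S=29.8259
Each (Δ,B) replicates both successor values, so the strategy is self-financing and V0 is arbitrage-free.

(0,0): Delta=0.0519 Bond=29.8259
(1,0): Delta=0.2868 Bond=7.7275
(1,1): Delta=0.0197 Bond=37.2884
(2,0): Delta=1.1888 Bond=-57.6578
(2,1): Delta=0.1631 Bond=22.9187
(2,2): Delta=0.0000 Bond=43.6719
(3,0): Delta=0.0000 Bond=0.0000
(3,1): Delta=1.3519 Bond=-75.4036
(3,2): Delta=0.0000 Bond=46.7290
(3,3): Delta=0.0000 Bond=46.7290
V0=37.3527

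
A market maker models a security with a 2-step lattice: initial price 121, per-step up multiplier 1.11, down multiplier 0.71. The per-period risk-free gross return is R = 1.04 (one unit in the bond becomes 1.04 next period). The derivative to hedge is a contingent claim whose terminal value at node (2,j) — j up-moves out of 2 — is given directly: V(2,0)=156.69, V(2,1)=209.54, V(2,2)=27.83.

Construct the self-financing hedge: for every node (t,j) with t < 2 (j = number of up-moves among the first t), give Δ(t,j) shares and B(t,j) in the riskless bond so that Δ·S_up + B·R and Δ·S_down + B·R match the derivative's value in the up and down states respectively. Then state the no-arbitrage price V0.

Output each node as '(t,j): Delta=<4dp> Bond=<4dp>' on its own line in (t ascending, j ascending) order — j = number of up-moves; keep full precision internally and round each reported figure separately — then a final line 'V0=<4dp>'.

Since d<R<u, set p* = (R−d)/(u−d) = 0.8250; price each node as the discounted p*-expectation of its children.
Terminal values V(2,·): V(2,0)=156.6900, V(2,1)=209.5400, V(2,2)=27.8300
(1,0): S=85.9100. Δ = (V_up−V_dn)/(S_up−S_dn) = (209.5400−156.6900)/(95.3601−60.9961) = 1.5379. V = [p*·209.5400 + (1−p*)·156.6900]/1.04 = 192.5877. B = V − Δ·S = 60.4627.
(1,1): S=134.3100. Δ = (V_up−V_dn)/(S_up−S_dn) = (27.8300−209.5400)/(149.0841−95.3601) = -3.3823. V = [p*·27.8300 + (1−p*)·209.5400]/1.04 = 57.3358. B = V − Δ·S = 511.6108.
(0,0): S=121.0000. Δ = (V_up−V_dn)/(S_up−S_dn) = (57.3358−192.5877)/(134.3100−85.9100) = -2.7945. V = [p*·57.3358 + (1−p*)·192.5877]/1.04 = 77.8893. B = V − Δ·S = 416.0191.
Each (Δ,B) replicates both successor values, so the strategy is self-financing and V0 is arbitrage-free.

(0,0): Delta=-2.7945 Bond=416.0191
(1,0): Delta=1.5379 Bond=60.4627
(1,1): Delta=-3.3823 Bond=511.6108
V0=77.8893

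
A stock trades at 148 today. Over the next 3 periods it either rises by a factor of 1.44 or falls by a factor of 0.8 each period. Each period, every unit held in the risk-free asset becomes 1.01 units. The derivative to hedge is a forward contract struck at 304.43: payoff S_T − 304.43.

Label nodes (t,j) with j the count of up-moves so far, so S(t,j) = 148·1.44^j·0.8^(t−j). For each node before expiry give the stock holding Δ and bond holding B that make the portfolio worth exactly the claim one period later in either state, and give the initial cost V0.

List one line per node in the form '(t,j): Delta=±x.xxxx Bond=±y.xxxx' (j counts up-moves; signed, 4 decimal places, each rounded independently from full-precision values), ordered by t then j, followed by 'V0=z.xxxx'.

Risk-neutral probability p* = (R−d)/(u−d) = (1.01−0.8)/(1.44−0.8) = 0.3281.
Payoff layer (t=3): V(3,0)=-228.6540, V(3,1)=-168.0332, V(3,2)=-58.9158, V(3,3)=137.4956
  t=2,j=0: stock 94.7200 → up 136.3968 (V=-168.0332), down 75.7760 (V=-228.6540). Price -206.6958; hedge Δ=1.0000, bond B=-301.4158.
  t=2,j=1: stock 170.4960 → up 245.5142 (V=-58.9158), down 136.3968 (V=-168.0332). Price -130.9198; hedge Δ=1.0000, bond B=-301.4158.
  t=2,j=2: stock 306.8928 → up 441.9256 (V=137.4956), down 245.5142 (V=-58.9158). Price 5.4770; hedge Δ=1.0000, bond B=-301.4158.
  t=1,j=0: stock 118.4000 → up 170.4960 (V=-130.9198), down 94.7200 (V=-206.6958). Price -180.0315; hedge Δ=1.0000, bond B=-298.4315.
  t=1,j=1: stock 213.1200 → up 306.8928 (V=5.4770), down 170.4960 (V=-130.9198). Price -85.3115; hedge Δ=1.0000, bond B=-298.4315.
  t=0,j=0: stock 148.0000 → up 213.1200 (V=-85.3115), down 118.4000 (V=-180.0315). Price -147.4768; hedge Δ=1.0000, bond B=-295.4768.
Check: Δ(0,0)·S0 + B(0,0) = -147.4768 = V0.

(0,0): Delta=1.0000 Bond=-295.4768
(1,0): Delta=1.0000 Bond=-298.4315
(1,1): Delta=1.0000 Bond=-298.4315
(2,0): Delta=1.0000 Bond=-301.4158
(2,1): Delta=1.0000 Bond=-301.4158
(2,2): Delta=1.0000 Bond=-301.4158
V0=-147.4768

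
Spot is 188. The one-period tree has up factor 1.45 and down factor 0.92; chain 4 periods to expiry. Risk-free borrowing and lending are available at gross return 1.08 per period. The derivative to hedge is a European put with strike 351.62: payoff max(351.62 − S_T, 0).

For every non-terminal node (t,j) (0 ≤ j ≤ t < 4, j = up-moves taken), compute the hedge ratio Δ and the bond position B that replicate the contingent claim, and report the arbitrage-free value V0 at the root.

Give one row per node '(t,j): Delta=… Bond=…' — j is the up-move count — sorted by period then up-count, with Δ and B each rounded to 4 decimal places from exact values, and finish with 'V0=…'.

(0,0): Delta=-0.6663 Bond=208.5596
(1,0): Delta=-0.8503 Bond=257.0662
(1,1): Delta=-0.3963 Bond=151.6563
(2,0): Delta=-1.0000 Bond=301.4575
(2,1): Delta=-0.6306 Bond=222.5339
(2,2): Delta=-0.0527 Bond=27.9407
(3,0): Delta=-1.0000 Bond=325.5741
(3,1): Delta=-1.0000 Bond=325.5741
(3,2): Delta=-0.0885 Bond=43.2251
(3,3): Delta=0.0000 Bond=0.0000
V0=83.2983

Risk-neutral probability p* = (R−d)/(u−d) = (1.08−0.92)/(1.45−0.92) = 0.3019.
At expiry t=4: V(4,0)=216.9381, V(4,1)=139.3497, V(4,2)=17.0635, V(4,3)=0.0000, V(4,4)=0.0000
  t=3,j=0: stock 146.3933 → up 212.2703 (V=139.3497), down 134.6819 (V=216.9381). Price 179.1807; hedge Δ=-1.0000, bond B=325.5741.
  t=3,j=1: stock 230.7286 → up 334.5565 (V=17.0635), down 212.2703 (V=139.3497). Price 94.8454; hedge Δ=-1.0000, bond B=325.5741.
  t=3,j=2: stock 363.6484 → up 527.2902 (V=0.0000), down 334.5565 (V=17.0635). Price 11.0298; hedge Δ=-0.0885, bond B=43.2251.
  t=3,j=3: stock 573.1415 → up 831.0552 (V=0.0000), down 527.2902 (V=0.0000). Price 0.0000; hedge Δ=0.0000, bond B=0.0000.
  t=2,j=0: stock 159.1232 → up 230.7286 (V=94.8454), down 146.3933 (V=179.1807). Price 142.3343; hedge Δ=-1.0000, bond B=301.4575.
  t=2,j=1: stock 250.7920 → up 363.6484 (V=11.0298), down 230.7286 (V=94.8454). Price 64.3913; hedge Δ=-0.6306, bond B=222.5339.
  t=2,j=2: stock 395.2700 → up 573.1415 (V=0.0000), down 363.6484 (V=11.0298). Price 7.1297; hedge Δ=-0.0527, bond B=27.9407.
  t=1,j=0: stock 172.9600 → up 250.7920 (V=64.3913), down 159.1232 (V=142.3343). Price 110.0040; hedge Δ=-0.8503, bond B=257.0662.
  t=1,j=1: stock 272.6000 → up 395.2700 (V=7.1297), down 250.7920 (V=64.3913). Price 43.6155; hedge Δ=-0.3963, bond B=151.6563.
  t=0,j=0: stock 188.0000 → up 272.6000 (V=43.6155), down 172.9600 (V=110.0040). Price 83.2983; hedge Δ=-0.6663, bond B=208.5596.
Check: Δ(0,0)·S0 + B(0,0) = 83.2983 = V0.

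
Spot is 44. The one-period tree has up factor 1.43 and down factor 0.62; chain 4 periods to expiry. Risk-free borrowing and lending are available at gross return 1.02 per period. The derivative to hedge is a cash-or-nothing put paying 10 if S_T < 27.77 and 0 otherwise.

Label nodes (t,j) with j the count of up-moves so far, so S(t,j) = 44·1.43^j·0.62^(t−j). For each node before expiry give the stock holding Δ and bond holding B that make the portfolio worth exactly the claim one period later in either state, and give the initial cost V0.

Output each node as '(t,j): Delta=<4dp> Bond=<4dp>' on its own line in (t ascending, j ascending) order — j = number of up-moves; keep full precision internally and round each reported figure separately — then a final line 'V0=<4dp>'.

Risk-neutral probability p* = (R−d)/(u−d) = (1.02−0.62)/(1.43−0.62) = 0.4938.
Payoff layer (t=4): V(4,0)=10.0000, V(4,1)=10.0000, V(4,2)=0.0000, V(4,3)=0.0000, V(4,4)=0.0000
  t=3,j=0: stock 10.4864 → up 14.9956 (V=10.0000), down 6.5016 (V=10.0000). Price 9.8039; hedge Δ=0.0000, bond B=9.8039.
  t=3,j=1: stock 24.1864 → up 34.5866 (V=0.0000), down 14.9956 (V=10.0000). Price 4.9625; hedge Δ=-0.5104, bond B=17.3082.
  t=3,j=2: stock 55.7849 → up 79.7724 (V=0.0000), down 34.5866 (V=0.0000). Price 0.0000; hedge Δ=0.0000, bond B=0.0000.
  t=3,j=3: stock 128.6651 → up 183.9911 (V=0.0000), down 79.7724 (V=0.0000). Price 0.0000; hedge Δ=0.0000, bond B=0.0000.
  t=2,j=0: stock 16.9136 → up 24.1864 (V=4.9625), down 10.4864 (V=9.8039). Price 7.2677; hedge Δ=-0.3534, bond B=13.2448.
  t=2,j=1: stock 39.0104 → up 55.7849 (V=0.0000), down 24.1864 (V=4.9625). Price 2.4626; hedge Δ=-0.1570, bond B=8.5891.
  t=2,j=2: stock 89.9756 → up 128.6651 (V=0.0000), down 55.7849 (V=0.0000). Price 0.0000; hedge Δ=0.0000, bond B=0.0000.
  t=1,j=0: stock 27.2800 → up 39.0104 (V=2.4626), down 16.9136 (V=7.2677). Price 4.7989; hedge Δ=-0.2175, bond B=10.7311.
  t=1,j=1: stock 62.9200 → up 89.9756 (V=0.0000), down 39.0104 (V=2.4626). Price 1.2221; hedge Δ=-0.0483, bond B=4.2623.
  t=0,j=0: stock 44.0000 → up 62.9200 (V=1.2221), down 27.2800 (V=4.7989). Price 2.9731; hedge Δ=-0.1004, bond B=7.3889.
The time-0 hedge costs 2.9731, which is the no-arbitrage price.

(0,0): Delta=-0.1004 Bond=7.3889
(1,0): Delta=-0.2175 Bond=10.7311
(1,1): Delta=-0.0483 Bond=4.2623
(2,0): Delta=-0.3534 Bond=13.2448
(2,1): Delta=-0.1570 Bond=8.5891
(2,2): Delta=0.0000 Bond=0.0000
(3,0): Delta=0.0000 Bond=9.8039
(3,1): Delta=-0.5104 Bond=17.3082
(3,2): Delta=0.0000 Bond=0.0000
(3,3): Delta=0.0000 Bond=0.0000
V0=2.9731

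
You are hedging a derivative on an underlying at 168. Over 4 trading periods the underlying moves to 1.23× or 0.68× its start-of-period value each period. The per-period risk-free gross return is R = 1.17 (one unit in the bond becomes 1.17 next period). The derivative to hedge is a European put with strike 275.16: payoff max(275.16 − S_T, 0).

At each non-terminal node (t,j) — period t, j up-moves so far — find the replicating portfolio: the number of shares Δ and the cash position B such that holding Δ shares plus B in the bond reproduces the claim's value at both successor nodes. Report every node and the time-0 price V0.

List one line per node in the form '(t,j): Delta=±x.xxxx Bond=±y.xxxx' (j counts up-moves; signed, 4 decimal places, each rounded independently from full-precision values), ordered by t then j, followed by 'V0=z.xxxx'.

(0,0): Delta=-0.4774 Bond=95.8122
(1,0): Delta=-1.0000 Bond=171.8018
(1,1): Delta=-0.4420 Bond=104.7899
(2,0): Delta=-1.0000 Bond=201.0081
(2,1): Delta=-1.0000 Bond=201.0081
(2,2): Delta=-0.4043 Bond=113.0037
(3,0): Delta=-1.0000 Bond=235.1795
(3,1): Delta=-1.0000 Bond=235.1795
(3,2): Delta=-1.0000 Bond=235.1795
(3,3): Delta=-0.3639 Bond=119.6064
V0=15.6085

No-arbitrage ⇒ martingale measure with p* = (R−d)/(u−d) = 0.8909.
At expiry t=4: V(4,0)=239.2393, V(4,1)=210.1858, V(4,2)=157.6331, V(4,3)=62.5746, V(4,4)=0.0000
  t=3,j=0: stock 52.8246 → up 64.9742 (V=210.1858), down 35.9207 (V=239.2393). Price 182.3549; hedge Δ=-1.0000, bond B=235.1795.
  t=3,j=1: stock 95.5503 → up 117.5269 (V=157.6331), down 64.9742 (V=210.1858). Price 139.6292; hedge Δ=-1.0000, bond B=235.1795.
  t=3,j=2: stock 172.8337 → up 212.5854 (V=62.5746), down 117.5269 (V=157.6331). Price 62.3458; hedge Δ=-1.0000, bond B=235.1795.
  t=3,j=3: stock 312.6257 → up 384.5296 (V=0.0000), down 212.5854 (V=62.5746). Price 5.8345; hedge Δ=-0.3639, bond B=119.6064.
  t=2,j=0: stock 77.6832 → up 95.5503 (V=139.6292), down 52.8246 (V=182.3549). Price 123.3249; hedge Δ=-1.0000, bond B=201.0081.
  t=2,j=1: stock 140.5152 → up 172.8337 (V=62.3458), down 95.5503 (V=139.6292). Price 60.4929; hedge Δ=-1.0000, bond B=201.0081.
  t=2,j=2: stock 254.1672 → up 312.6257 (V=5.8345), down 172.8337 (V=62.3458). Price 10.2558; hedge Δ=-0.4043, bond B=113.0037.
  t=1,j=0: stock 114.2400 → up 140.5152 (V=60.4929), down 77.6832 (V=123.3249). Price 57.5618; hedge Δ=-1.0000, bond B=171.8018.
  t=1,j=1: stock 206.6400 → up 254.1672 (V=10.2558), down 140.5152 (V=60.4929). Price 13.4498; hedge Δ=-0.4420, bond B=104.7899.
  t=0,j=0: stock 168.0000 → up 206.6400 (V=13.4498), down 114.2400 (V=57.5618). Price 15.6085; hedge Δ=-0.4774, bond B=95.8122.
Check: Δ(0,0)·S0 + B(0,0) = 15.6085 = V0.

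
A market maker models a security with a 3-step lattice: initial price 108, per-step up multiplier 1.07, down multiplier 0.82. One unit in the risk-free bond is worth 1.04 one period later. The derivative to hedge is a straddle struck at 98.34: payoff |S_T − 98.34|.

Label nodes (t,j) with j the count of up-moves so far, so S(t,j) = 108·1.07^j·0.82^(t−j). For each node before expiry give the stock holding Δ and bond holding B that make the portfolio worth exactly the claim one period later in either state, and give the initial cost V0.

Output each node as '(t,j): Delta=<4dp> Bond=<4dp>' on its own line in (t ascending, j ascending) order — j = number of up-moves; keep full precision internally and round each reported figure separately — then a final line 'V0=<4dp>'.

(0,0): Delta=0.6836 Bond=-51.7377
(1,0): Delta=-0.7667 Bond=74.6296
(1,1): Delta=0.8352 Bond=-71.3214
(2,0): Delta=-1.0000 Bond=94.5577
(2,1): Delta=-0.7423 Bond=75.3044
(2,2): Delta=1.0000 Bond=-94.5577
V0=22.0902

The replicating-portfolio and risk-neutral prices coincide; use p* = (1.04−0.82)/(1.07−0.82) = 0.8800 for the latter.
Payoff layer (t=3): V(3,0)=38.7923, V(3,1)=20.6375, V(3,2)=3.0523, V(3,3)=33.9646
Node (2,0) S=72.6192: V=(p*·20.6375+(1−p*)·38.7923)/1.04=21.9385; Δ=(20.6375−38.7923)/(77.7025−59.5477)=-1.0000; B=V−Δ·S=94.5577
Node (2,1) S=94.7592: V=(p*·3.0523+(1−p*)·20.6375)/1.04=4.9640; Δ=(3.0523−20.6375)/(101.3923−77.7025)=-0.7423; B=V−Δ·S=75.3044
Node (2,2) S=123.6492: V=(p*·33.9646+(1−p*)·3.0523)/1.04=29.0915; Δ=(33.9646−3.0523)/(132.3046−101.3923)=1.0000; B=V−Δ·S=-94.5577
Node (1,0) S=88.5600: V=(p*·4.9640+(1−p*)·21.9385)/1.04=6.7317; Δ=(4.9640−21.9385)/(94.7592−72.6192)=-0.7667; B=V−Δ·S=74.6296
Node (1,1) S=115.5600: V=(p*·29.0915+(1−p*)·4.9640)/1.04=25.1887; Δ=(29.0915−4.9640)/(123.6492−94.7592)=0.8352; B=V−Δ·S=-71.3214
Node (0,0) S=108.0000: V=(p*·25.1887+(1−p*)·6.7317)/1.04=22.0902; Δ=(25.1887−6.7317)/(115.5600−88.5600)=0.6836; B=V−Δ·S=-51.7377
Self-financing check: at every node Δ·S+B equals the discounted successor values.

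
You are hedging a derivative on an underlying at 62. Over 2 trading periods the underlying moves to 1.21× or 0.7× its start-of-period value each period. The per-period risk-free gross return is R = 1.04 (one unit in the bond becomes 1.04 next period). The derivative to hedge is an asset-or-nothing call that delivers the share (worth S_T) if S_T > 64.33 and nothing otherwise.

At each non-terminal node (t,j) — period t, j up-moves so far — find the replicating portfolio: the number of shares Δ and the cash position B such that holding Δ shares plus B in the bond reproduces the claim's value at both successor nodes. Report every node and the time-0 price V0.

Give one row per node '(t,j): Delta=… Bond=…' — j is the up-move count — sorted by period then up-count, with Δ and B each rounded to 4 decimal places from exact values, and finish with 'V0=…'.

No-arbitrage ⇒ martingale measure with p* = (R−d)/(u−d) = 0.6667.
Payoff layer (t=2): V(2,0)=0.0000, V(2,1)=0.0000, V(2,2)=90.7742
(1,0): S=43.4000. Δ = (V_up−V_dn)/(S_up−S_dn) = (0.0000−0.0000)/(52.5140−30.3800) = 0.0000. V = [p*·0.0000 + (1−p*)·0.0000]/1.04 = 0.0000. B = V − Δ·S = 0.0000.
(1,1): S=75.0200. Δ = (V_up−V_dn)/(S_up−S_dn) = (90.7742−0.0000)/(90.7742−52.5140) = 2.3725. V = [p*·90.7742 + (1−p*)·0.0000]/1.04 = 58.1886. B = V − Δ·S = -119.8000.
(0,0): S=62.0000. Δ = (V_up−V_dn)/(S_up−S_dn) = (58.1886−0.0000)/(75.0200−43.4000) = 1.8402. V = [p*·58.1886 + (1−p*)·0.0000]/1.04 = 37.3004. B = V − Δ·S = -76.7949.
The time-0 hedge costs 37.3004, which is the no-arbitrage price.

(0,0): Delta=1.8402 Bond=-76.7949
(1,0): Delta=0.0000 Bond=0.0000
(1,1): Delta=2.3725 Bond=-119.8000
V0=37.3004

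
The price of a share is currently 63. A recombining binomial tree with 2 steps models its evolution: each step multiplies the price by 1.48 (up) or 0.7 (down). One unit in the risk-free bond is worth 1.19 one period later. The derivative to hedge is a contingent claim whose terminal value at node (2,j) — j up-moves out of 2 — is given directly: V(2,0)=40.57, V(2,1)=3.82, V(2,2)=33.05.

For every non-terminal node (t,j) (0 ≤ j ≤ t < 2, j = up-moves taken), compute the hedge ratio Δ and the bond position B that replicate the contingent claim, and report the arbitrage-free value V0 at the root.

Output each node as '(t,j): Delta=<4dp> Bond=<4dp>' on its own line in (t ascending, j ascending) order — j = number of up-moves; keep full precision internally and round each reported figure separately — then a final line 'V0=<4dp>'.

(0,0): Delta=0.0804 Bond=9.3683
(1,0): Delta=-1.0684 Bond=61.8074
(1,1): Delta=0.4019 Bond=-18.8337
V0=14.4307

Since d<R<u, set p* = (R−d)/(u−d) = 0.6282; price each node as the discounted p*-expectation of its children.
Terminal payoffs: V(2,0)=40.5700, V(2,1)=3.8200, V(2,2)=33.0500
(1,0): S=44.1000. Δ = (V_up−V_dn)/(S_up−S_dn) = (3.8200−40.5700)/(65.2680−30.8700) = -1.0684. V = [p*·3.8200 + (1−p*)·40.5700]/1.19 = 14.6920. B = V − Δ·S = 61.8074.
(1,1): S=93.2400. Δ = (V_up−V_dn)/(S_up−S_dn) = (33.0500−3.8200)/(137.9952−65.2680) = 0.4019. V = [p*·33.0500 + (1−p*)·3.8200]/1.19 = 18.6407. B = V − Δ·S = -18.8337.
(0,0): S=63.0000. Δ = (V_up−V_dn)/(S_up−S_dn) = (18.6407−14.6920)/(93.2400−44.1000) = 0.0804. V = [p*·18.6407 + (1−p*)·14.6920]/1.19 = 14.4307. B = V − Δ·S = 9.3683.
Check: Δ(0,0)·S0 + B(0,0) = 14.4307 = V0.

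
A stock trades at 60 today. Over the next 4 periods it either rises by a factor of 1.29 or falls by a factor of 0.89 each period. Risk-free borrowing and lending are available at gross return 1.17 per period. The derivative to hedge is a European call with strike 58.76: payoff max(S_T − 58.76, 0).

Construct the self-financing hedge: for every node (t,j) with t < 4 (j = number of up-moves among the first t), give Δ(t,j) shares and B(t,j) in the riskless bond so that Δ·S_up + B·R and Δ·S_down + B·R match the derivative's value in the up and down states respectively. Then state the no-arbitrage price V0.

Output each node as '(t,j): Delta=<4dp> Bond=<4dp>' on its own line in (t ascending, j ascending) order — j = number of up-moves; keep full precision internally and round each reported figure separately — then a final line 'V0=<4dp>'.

Since d<R<u, set p* = (R−d)/(u−d) = 0.7000; price each node as the discounted p*-expectation of its children.
Terminal values V(4,·): V(4,0)=0.0000, V(4,1)=0.0000, V(4,2)=20.3280, V(4,3)=55.8732, V(4,4)=107.3937
Node (3,0) S=42.2981: V=(p*·0.0000+(1−p*)·0.0000)/1.17=0.0000; Δ=(0.0000−0.0000)/(54.5646−37.6453)=0.0000; B=V−Δ·S=0.0000
Node (3,1) S=61.3085: V=(p*·20.3280+(1−p*)·0.0000)/1.17=12.1621; Δ=(20.3280−0.0000)/(79.0880−54.5646)=0.8289; B=V−Δ·S=-38.6580
Node (3,2) S=88.8629: V=(p*·55.8732+(1−p*)·20.3280)/1.17=38.6407; Δ=(55.8732−20.3280)/(114.6332−79.0880)=1.0000; B=V−Δ·S=-50.2222
Node (3,3) S=128.8013: V=(p*·107.3937+(1−p*)·55.8732)/1.17=78.5791; Δ=(107.3937−55.8732)/(166.1537−114.6332)=1.0000; B=V−Δ·S=-50.2222
Node (2,0) S=47.5260: V=(p*·12.1621+(1−p*)·0.0000)/1.17=7.2764; Δ=(12.1621−0.0000)/(61.3085−42.2981)=0.6398; B=V−Δ·S=-23.1287
Node (2,1) S=68.8860: V=(p*·38.6407+(1−p*)·12.1621)/1.17=26.2369; Δ=(38.6407−12.1621)/(88.8629−61.3085)=0.9610; B=V−Δ·S=-39.9598
Node (2,2) S=99.8460: V=(p*·78.5791+(1−p*)·38.6407)/1.17=56.9210; Δ=(78.5791−38.6407)/(128.8013−88.8629)=1.0000; B=V−Δ·S=-42.9250
Node (1,0) S=53.4000: V=(p*·26.2369+(1−p*)·7.2764)/1.17=17.5630; Δ=(26.2369−7.2764)/(68.8860−47.5260)=0.8877; B=V−Δ·S=-29.8380
Node (1,1) S=77.4000: V=(p*·56.9210+(1−p*)·26.2369)/1.17=40.7827; Δ=(56.9210−26.2369)/(99.8460−68.8860)=0.9911; B=V−Δ·S=-35.9277
Node (0,0) S=60.0000: V=(p*·40.7827+(1−p*)·17.5630)/1.17=28.9033; Δ=(40.7827−17.5630)/(77.4000−53.4000)=0.9675; B=V−Δ·S=-29.1460
The time-0 hedge costs 28.9033, which is the no-arbitrage price.

(0,0): Delta=0.9675 Bond=-29.1460
(1,0): Delta=0.8877 Bond=-29.8380
(1,1): Delta=0.9911 Bond=-35.9277
(2,0): Delta=0.6398 Bond=-23.1287
(2,1): Delta=0.9610 Bond=-39.9598
(2,2): Delta=1.0000 Bond=-42.9250
(3,0): Delta=0.0000 Bond=0.0000
(3,1): Delta=0.8289 Bond=-38.6580
(3,2): Delta=1.0000 Bond=-50.2222
(3,3): Delta=1.0000 Bond=-50.2222
V0=28.9033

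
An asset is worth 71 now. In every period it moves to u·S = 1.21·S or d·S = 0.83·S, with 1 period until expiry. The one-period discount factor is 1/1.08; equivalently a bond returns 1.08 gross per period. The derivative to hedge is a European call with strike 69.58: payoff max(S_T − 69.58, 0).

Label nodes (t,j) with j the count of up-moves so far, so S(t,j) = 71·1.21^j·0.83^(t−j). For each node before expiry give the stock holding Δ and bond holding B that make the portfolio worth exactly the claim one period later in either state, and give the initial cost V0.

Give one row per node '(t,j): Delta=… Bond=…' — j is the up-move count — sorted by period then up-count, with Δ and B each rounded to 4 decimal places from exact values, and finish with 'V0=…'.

(0,0): Delta=0.6053 Bond=-33.0261
V0=9.9476

Under the risk-neutral measure, an up-move has probability p* = (R−d)/(u−d) = 0.6579 and values discount at R = 1.08.
Terminal values V(1,·): V(1,0)=0.0000, V(1,1)=16.3300
Node (0,0) S=71.0000: V=(p*·16.3300+(1−p*)·0.0000)/1.08=9.9476; Δ=(16.3300−0.0000)/(85.9100−58.9300)=0.6053; B=V−Δ·S=-33.0261
Root portfolio cost Δ·71+B reproduces V0=9.9476.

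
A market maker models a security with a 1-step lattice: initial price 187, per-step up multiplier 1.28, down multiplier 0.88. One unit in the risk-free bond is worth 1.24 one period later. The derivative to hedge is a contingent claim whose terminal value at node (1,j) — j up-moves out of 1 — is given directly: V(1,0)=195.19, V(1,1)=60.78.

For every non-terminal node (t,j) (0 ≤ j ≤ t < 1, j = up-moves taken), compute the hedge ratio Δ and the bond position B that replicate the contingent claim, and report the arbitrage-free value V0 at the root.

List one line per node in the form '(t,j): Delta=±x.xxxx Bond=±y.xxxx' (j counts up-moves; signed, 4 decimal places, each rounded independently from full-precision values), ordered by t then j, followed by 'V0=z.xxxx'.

(0,0): Delta=-1.7969 Bond=395.8806
V0=59.8556

Since d<R<u, set p* = (R−d)/(u−d) = 0.9000; price each node as the discounted p*-expectation of its children.
Terminal values V(1,·): V(1,0)=195.1900, V(1,1)=60.7800
Node (0,0) S=187.0000: V=(p*·60.7800+(1−p*)·195.1900)/1.24=59.8556; Δ=(60.7800−195.1900)/(239.3600−164.5600)=-1.7969; B=V−Δ·S=395.8806
Self-financing check: at every node Δ·S+B equals the discounted successor values.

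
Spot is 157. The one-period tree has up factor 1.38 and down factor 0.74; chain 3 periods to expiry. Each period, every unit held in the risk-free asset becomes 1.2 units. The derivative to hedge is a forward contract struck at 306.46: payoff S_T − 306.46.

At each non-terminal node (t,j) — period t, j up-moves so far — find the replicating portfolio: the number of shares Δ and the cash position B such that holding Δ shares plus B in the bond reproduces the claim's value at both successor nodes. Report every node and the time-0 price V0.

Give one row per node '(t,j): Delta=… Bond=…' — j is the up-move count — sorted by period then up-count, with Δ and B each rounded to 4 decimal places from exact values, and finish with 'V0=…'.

The replicating-portfolio and risk-neutral prices coincide; use p* = (1.2−0.74)/(1.38−0.74) = 0.7188 for the latter.
Terminal values V(3,·): V(3,0)=-242.8398, V(3,1)=-187.8170, V(3,2)=-85.2068, V(3,3)=106.1473
(2,0): S=85.9732. Δ = (V_up−V_dn)/(S_up−S_dn) = (-187.8170−-242.8398)/(118.6430−63.6202) = 1.0000. V = [p*·-187.8170 + (1−p*)·-242.8398]/1.2 = -169.4101. B = V − Δ·S = -255.3833.
(2,1): S=160.3284. Δ = (V_up−V_dn)/(S_up−S_dn) = (-85.2068−-187.8170)/(221.2532−118.6430) = 1.0000. V = [p*·-85.2068 + (1−p*)·-187.8170]/1.2 = -95.0549. B = V − Δ·S = -255.3833.
(2,2): S=298.9908. Δ = (V_up−V_dn)/(S_up−S_dn) = (106.1473−-85.2068)/(412.6073−221.2532) = 1.0000. V = [p*·106.1473 + (1−p*)·-85.2068]/1.2 = 43.6075. B = V − Δ·S = -255.3833.
(1,0): S=116.1800. Δ = (V_up−V_dn)/(S_up−S_dn) = (-95.0549−-169.4101)/(160.3284−85.9732) = 1.0000. V = [p*·-95.0549 + (1−p*)·-169.4101]/1.2 = -96.6394. B = V − Δ·S = -212.8194.
(1,1): S=216.6600. Δ = (V_up−V_dn)/(S_up−S_dn) = (43.6075−-95.0549)/(298.9908−160.3284) = 1.0000. V = [p*·43.6075 + (1−p*)·-95.0549]/1.2 = 3.8406. B = V − Δ·S = -212.8194.
(0,0): S=157.0000. Δ = (V_up−V_dn)/(S_up−S_dn) = (3.8406−-96.6394)/(216.6600−116.1800) = 1.0000. V = [p*·3.8406 + (1−p*)·-96.6394]/1.2 = -20.3495. B = V − Δ·S = -177.3495.
Root portfolio cost Δ·157+B reproduces V0=-20.3495.

(0,0): Delta=1.0000 Bond=-177.3495
(1,0): Delta=1.0000 Bond=-212.8194
(1,1): Delta=1.0000 Bond=-212.8194
(2,0): Delta=1.0000 Bond=-255.3833
(2,1): Delta=1.0000 Bond=-255.3833
(2,2): Delta=1.0000 Bond=-255.3833
V0=-20.3495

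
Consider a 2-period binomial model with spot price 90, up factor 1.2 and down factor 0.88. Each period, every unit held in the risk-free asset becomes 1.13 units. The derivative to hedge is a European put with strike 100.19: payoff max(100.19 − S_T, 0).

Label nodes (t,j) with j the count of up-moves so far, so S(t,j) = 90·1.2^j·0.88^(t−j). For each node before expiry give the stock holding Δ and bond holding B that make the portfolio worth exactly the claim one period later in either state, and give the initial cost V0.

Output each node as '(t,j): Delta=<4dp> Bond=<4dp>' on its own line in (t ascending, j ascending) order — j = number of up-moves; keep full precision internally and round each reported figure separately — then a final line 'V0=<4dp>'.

(0,0): Delta=-0.2940 Bond=28.9799
(1,0): Delta=-1.0000 Bond=88.6637
(1,1): Delta=-0.1490 Bond=17.0907
V0=2.5213

Since d<R<u, set p* = (R−d)/(u−d) = 0.7812; price each node as the discounted p*-expectation of its children.
At expiry t=2: V(2,0)=30.4940, V(2,1)=5.1500, V(2,2)=0.0000
  t=1,j=0: stock 79.2000 → up 95.0400 (V=5.1500), down 69.6960 (V=30.4940). Price 9.4637; hedge Δ=-1.0000, bond B=88.6637.
  t=1,j=1: stock 108.0000 → up 129.6000 (V=0.0000), down 95.0400 (V=5.1500). Price 0.9970; hedge Δ=-0.1490, bond B=17.0907.
  t=0,j=0: stock 90.0000 → up 108.0000 (V=0.9970), down 79.2000 (V=9.4637). Price 2.5213; hedge Δ=-0.2940, bond B=28.9799.
The time-0 hedge costs 2.5213, which is the no-arbitrage price.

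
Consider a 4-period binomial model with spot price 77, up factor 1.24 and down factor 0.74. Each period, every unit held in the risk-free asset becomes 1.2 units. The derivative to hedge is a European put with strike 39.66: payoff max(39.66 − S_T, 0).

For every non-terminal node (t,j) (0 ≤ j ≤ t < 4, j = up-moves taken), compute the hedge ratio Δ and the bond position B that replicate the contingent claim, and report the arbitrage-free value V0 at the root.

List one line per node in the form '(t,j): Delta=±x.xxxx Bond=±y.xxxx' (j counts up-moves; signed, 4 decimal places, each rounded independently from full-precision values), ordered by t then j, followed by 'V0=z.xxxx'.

(0,0): Delta=-0.0004 Bond=0.0303
(1,0): Delta=-0.0059 Bond=0.3516
(1,1): Delta=-0.0001 Bond=0.0089
(2,0): Delta=-0.0846 Bond=3.7390
(2,1): Delta=-0.0018 Bond=0.1335
(2,2): Delta=0.0000 Bond=0.0000
(3,0): Delta=-1.0000 Bond=33.0500
(3,1): Delta=-0.0371 Bond=2.0030
(3,2): Delta=0.0000 Bond=0.0000
(3,3): Delta=0.0000 Bond=0.0000
V0=0.0012

Under the risk-neutral measure, an up-move has probability p* = (R−d)/(u−d) = 0.9200 and values discount at R = 1.2.
Terminal values V(4,·): V(4,0)=16.5703, V(4,1)=0.9692, V(4,2)=0.0000, V(4,3)=0.0000, V(4,4)=0.0000
(3,0): S=31.2022. Δ = (V_up−V_dn)/(S_up−S_dn) = (0.9692−16.5703)/(38.6908−23.0897) = -1.0000. V = [p*·0.9692 + (1−p*)·16.5703]/1.2 = 1.8478. B = V − Δ·S = 33.0500.
(3,1): S=52.2848. Δ = (V_up−V_dn)/(S_up−S_dn) = (0.0000−0.9692)/(64.8332−38.6908) = -0.0371. V = [p*·0.0000 + (1−p*)·0.9692]/1.2 = 0.0646. B = V − Δ·S = 2.0030.
(3,2): S=87.6124. Δ = (V_up−V_dn)/(S_up−S_dn) = (0.0000−0.0000)/(108.6394−64.8332) = 0.0000. V = [p*·0.0000 + (1−p*)·0.0000]/1.2 = 0.0000. B = V − Δ·S = 0.0000.
(3,3): S=146.8100. Δ = (V_up−V_dn)/(S_up−S_dn) = (0.0000−0.0000)/(182.0445−108.6394) = 0.0000. V = [p*·0.0000 + (1−p*)·0.0000]/1.2 = 0.0000. B = V − Δ·S = 0.0000.
(2,0): S=42.1652. Δ = (V_up−V_dn)/(S_up−S_dn) = (0.0646−1.8478)/(52.2848−31.2022) = -0.0846. V = [p*·0.0646 + (1−p*)·1.8478]/1.2 = 0.1727. B = V − Δ·S = 3.7390.
(2,1): S=70.6552. Δ = (V_up−V_dn)/(S_up−S_dn) = (0.0000−0.0646)/(87.6124−52.2848) = -0.0018. V = [p*·0.0000 + (1−p*)·0.0646]/1.2 = 0.0043. B = V − Δ·S = 0.1335.
(2,2): S=118.3952. Δ = (V_up−V_dn)/(S_up−S_dn) = (0.0000−0.0000)/(146.8100−87.6124) = 0.0000. V = [p*·0.0000 + (1−p*)·0.0000]/1.2 = 0.0000. B = V − Δ·S = 0.0000.
(1,0): S=56.9800. Δ = (V_up−V_dn)/(S_up−S_dn) = (0.0043−0.1727)/(70.6552−42.1652) = -0.0059. V = [p*·0.0043 + (1−p*)·0.1727]/1.2 = 0.0148. B = V − Δ·S = 0.3516.
(1,1): S=95.4800. Δ = (V_up−V_dn)/(S_up−S_dn) = (0.0000−0.0043)/(118.3952−70.6552) = -0.0001. V = [p*·0.0000 + (1−p*)·0.0043]/1.2 = 0.0003. B = V − Δ·S = 0.0089.
(0,0): S=77.0000. Δ = (V_up−V_dn)/(S_up−S_dn) = (0.0003−0.0148)/(95.4800−56.9800) = -0.0004. V = [p*·0.0003 + (1−p*)·0.0148]/1.2 = 0.0012. B = V − Δ·S = 0.0303.
Each (Δ,B) replicates both successor values, so the strategy is self-financing and V0 is arbitrage-free.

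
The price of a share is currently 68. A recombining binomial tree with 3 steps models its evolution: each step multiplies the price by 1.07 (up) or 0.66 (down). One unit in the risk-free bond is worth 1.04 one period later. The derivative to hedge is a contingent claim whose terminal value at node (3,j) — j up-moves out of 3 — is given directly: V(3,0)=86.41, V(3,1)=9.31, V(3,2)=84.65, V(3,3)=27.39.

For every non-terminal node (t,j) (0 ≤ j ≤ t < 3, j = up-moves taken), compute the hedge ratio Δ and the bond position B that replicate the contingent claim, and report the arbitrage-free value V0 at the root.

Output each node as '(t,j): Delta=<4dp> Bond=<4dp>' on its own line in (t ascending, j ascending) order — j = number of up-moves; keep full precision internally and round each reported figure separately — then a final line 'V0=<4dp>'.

(0,0): Delta=-1.3060 Bond=122.5348
(1,0): Delta=3.3540 Bond=-81.7050
(1,1): Delta=-1.5329 Bond=143.9473
(2,0): Delta=-6.3485 Bond=202.4252
(2,1): Delta=3.8265 Bond=-107.6625
(2,2): Delta=-1.7939 Bond=170.0237
V0=33.7295

Since d<R<u, set p* = (R−d)/(u−d) = 0.9268; price each node as the discounted p*-expectation of its children.
Terminal payoffs: V(3,0)=86.4100, V(3,1)=9.3100, V(3,2)=84.6500, V(3,3)=27.3900
Node (2,0) S=29.6208: V=(p*·9.3100+(1−p*)·86.4100)/1.04=14.3764; Δ=(9.3100−86.4100)/(31.6943−19.5497)=-6.3485; B=V−Δ·S=202.4252
Node (2,1) S=48.0216: V=(p*·84.6500+(1−p*)·9.3100)/1.04=76.0936; Δ=(84.6500−9.3100)/(51.3831−31.6943)=3.8265; B=V−Δ·S=-107.6625
Node (2,2) S=77.8532: V=(p*·27.3900+(1−p*)·84.6500)/1.04=30.3652; Δ=(27.3900−84.6500)/(83.3029−51.3831)=-1.7939; B=V−Δ·S=170.0237
Node (1,0) S=44.8800: V=(p*·76.0936+(1−p*)·14.3764)/1.04=68.8247; Δ=(76.0936−14.3764)/(48.0216−29.6208)=3.3540; B=V−Δ·S=-81.7050
Node (1,1) S=72.7600: V=(p*·30.3652+(1−p*)·76.0936)/1.04=32.4146; Δ=(30.3652−76.0936)/(77.8532−48.0216)=-1.5329; B=V−Δ·S=143.9473
Node (0,0) S=68.0000: V=(p*·32.4146+(1−p*)·68.8247)/1.04=33.7295; Δ=(32.4146−68.8247)/(72.7600−44.8800)=-1.3060; B=V−Δ·S=122.5348
Self-financing check: at every node Δ·S+B equals the discounted successor values.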